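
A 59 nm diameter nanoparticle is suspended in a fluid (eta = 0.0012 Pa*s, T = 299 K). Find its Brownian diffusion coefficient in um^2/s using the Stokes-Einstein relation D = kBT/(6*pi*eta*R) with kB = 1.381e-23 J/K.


Radius R = 59/2 = 29.5 nm = 2.95e-08 m
D = kB*T / (6*pi*eta*R)
D = 1.381e-23 * 299 / (6 * pi * 0.0012 * 2.95e-08)
D = 6.18815e-12 m^2/s = 6.188 um^2/s

6.188


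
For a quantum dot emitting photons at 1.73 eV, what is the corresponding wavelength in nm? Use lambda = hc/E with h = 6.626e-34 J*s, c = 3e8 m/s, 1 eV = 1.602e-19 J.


Convert energy: E = 1.73 eV = 1.73 * 1.602e-19 = 2.77146e-19 J
lambda = h*c / E = 6.626e-34 * 3e8 / 2.77146e-19
lambda = 7.17239e-07 m = 717.2 nm

717.2


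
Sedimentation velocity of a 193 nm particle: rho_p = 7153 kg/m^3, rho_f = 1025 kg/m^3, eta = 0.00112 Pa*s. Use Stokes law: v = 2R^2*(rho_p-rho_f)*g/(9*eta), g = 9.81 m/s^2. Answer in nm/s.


Radius R = 193/2 nm = 9.65e-08 m
Density difference = 7153 - 1025 = 6128 kg/m^3
v = 2 * R^2 * (rho_p - rho_f) * g / (9 * eta)
v = 2 * (9.65e-08)^2 * 6128 * 9.81 / (9 * 0.00112)
v = 1.11074e-07 m/s = 111.0739 nm/s

111.0739


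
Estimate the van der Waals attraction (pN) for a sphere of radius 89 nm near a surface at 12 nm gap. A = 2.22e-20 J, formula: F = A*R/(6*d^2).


Convert to SI: R = 89 nm = 8.9e-08 m, d = 12 nm = 1.2e-08 m
F = A * R / (6 * d^2)
F = 2.22e-20 * 8.9e-08 / (6 * (1.2e-08)^2)
F = 2.28681e-12 N = 2.287 pN

2.287


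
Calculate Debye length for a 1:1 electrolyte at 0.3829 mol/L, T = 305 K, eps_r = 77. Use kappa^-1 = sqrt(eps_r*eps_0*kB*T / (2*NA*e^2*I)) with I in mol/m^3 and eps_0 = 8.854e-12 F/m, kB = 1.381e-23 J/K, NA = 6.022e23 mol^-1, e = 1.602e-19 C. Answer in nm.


Ionic strength I = 0.3829 * 1^2 * 1000 = 382.9 mol/m^3
kappa^-1 = sqrt(77 * 8.854e-12 * 1.381e-23 * 305 / (2 * 6.022e23 * (1.602e-19)^2 * 382.9))
kappa^-1 = 0.493 nm

0.493


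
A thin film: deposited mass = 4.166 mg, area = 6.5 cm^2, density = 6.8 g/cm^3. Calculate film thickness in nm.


Convert: m = 4.166 mg = 4.1660e-06 kg, A = 6.5 cm^2 = 6.5000e-04 m^2, rho = 6.8 g/cm^3 = 6800 kg/m^3
t = m / (A * rho)
t = 4.1660e-06 / (6.5000e-04 * 6800)
t = 9.4253e-07 m = 942.5 nm

942.5


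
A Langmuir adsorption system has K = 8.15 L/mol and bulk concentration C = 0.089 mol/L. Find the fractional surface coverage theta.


Langmuir isotherm: theta = K*C / (1 + K*C)
K*C = 8.15 * 0.089 = 0.72535
theta = 0.72535 / (1 + 0.72535) = 0.72535 / 1.72535
theta = 0.4204

0.4204


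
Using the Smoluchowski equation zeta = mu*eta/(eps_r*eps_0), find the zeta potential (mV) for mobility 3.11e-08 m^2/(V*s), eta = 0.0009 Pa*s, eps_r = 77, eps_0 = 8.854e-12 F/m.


Smoluchowski equation: zeta = mu * eta / (eps_r * eps_0)
zeta = 3.11e-08 * 0.0009 / (77 * 8.854e-12)
zeta = 0.041056 V = 41.06 mV

41.06


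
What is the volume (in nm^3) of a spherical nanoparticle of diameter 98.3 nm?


Radius r = 98.3/2 = 49.15 nm
Volume V = (4/3) * pi * r^3
V = (4/3) * pi * (49.15)^3
V = 497346.63 nm^3

497346.63


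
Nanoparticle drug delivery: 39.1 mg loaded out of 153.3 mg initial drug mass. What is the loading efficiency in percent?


Drug loading efficiency = (drug loaded / drug initial) * 100
DLE = 39.1 / 153.3 * 100
DLE = 0.2551 * 100
DLE = 25.51%

25.51


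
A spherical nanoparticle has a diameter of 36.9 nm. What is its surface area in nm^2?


Radius r = 36.9/2 = 18.45 nm
Surface area SA = 4 * pi * r^2
SA = 4 * pi * (18.45)^2
SA = 4277.62 nm^2

4277.62


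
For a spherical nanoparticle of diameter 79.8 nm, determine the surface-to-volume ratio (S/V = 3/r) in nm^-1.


Radius r = 79.8/2 = 39.9 nm
S/V = 3 / r = 3 / 39.9
S/V = 0.0752 nm^-1

0.0752


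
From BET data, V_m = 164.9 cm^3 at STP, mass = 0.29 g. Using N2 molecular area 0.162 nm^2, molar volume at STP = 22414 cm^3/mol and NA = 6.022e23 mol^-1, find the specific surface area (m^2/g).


Number of moles in monolayer = V_m / 22414 = 164.9 / 22414 = 0.00735701
Number of molecules = moles * NA = 0.00735701 * 6.022e23
SA = molecules * sigma / mass
SA = (164.9 / 22414) * 6.022e23 * 0.162e-18 / 0.29
SA = 2474.9 m^2/g

2474.9


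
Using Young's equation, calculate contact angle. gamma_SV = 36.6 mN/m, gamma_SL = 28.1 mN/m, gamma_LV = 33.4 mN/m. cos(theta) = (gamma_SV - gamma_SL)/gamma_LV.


cos(theta) = (gamma_SV - gamma_SL) / gamma_LV
cos(theta) = (36.6 - 28.1) / 33.4
cos(theta) = 0.254491
theta = arccos(0.254491) = 75.26 degrees

75.26


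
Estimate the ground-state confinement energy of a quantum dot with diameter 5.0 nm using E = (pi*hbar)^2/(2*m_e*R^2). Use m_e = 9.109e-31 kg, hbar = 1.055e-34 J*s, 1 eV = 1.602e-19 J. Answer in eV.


Radius R = 5.0/2 = 2.5 nm = 2.5e-09 m
E = (pi * 1.055e-34)^2 / (2 * 9.109e-31 * (2.5e-09)^2)
E(J) = 9.6477e-21
E = E(J) / 1.602e-19 = 0.0602 eV

0.0602


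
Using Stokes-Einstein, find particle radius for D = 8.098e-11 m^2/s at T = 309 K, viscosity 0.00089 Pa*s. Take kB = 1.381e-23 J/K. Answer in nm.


Stokes-Einstein: R = kB*T / (6*pi*eta*D)
R = 1.381e-23 * 309 / (6 * pi * 0.00089 * 8.098e-11)
R = 3.14111e-09 m = 3.14 nm

3.14


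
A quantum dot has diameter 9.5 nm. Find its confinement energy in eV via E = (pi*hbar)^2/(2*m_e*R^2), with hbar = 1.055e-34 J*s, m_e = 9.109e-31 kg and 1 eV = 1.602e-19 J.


Radius R = 9.5/2 = 4.75 nm = 4.75e-09 m
E = (pi * 1.055e-34)^2 / (2 * 9.109e-31 * (4.75e-09)^2)
E(J) = 2.67249e-21
E = E(J) / 1.602e-19 = 0.0167 eV

0.0167


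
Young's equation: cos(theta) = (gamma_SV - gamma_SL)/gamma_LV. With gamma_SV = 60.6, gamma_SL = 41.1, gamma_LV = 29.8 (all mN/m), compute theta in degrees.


cos(theta) = (gamma_SV - gamma_SL) / gamma_LV
cos(theta) = (60.6 - 41.1) / 29.8
cos(theta) = 0.654362
theta = arccos(0.654362) = 49.13 degrees

49.13


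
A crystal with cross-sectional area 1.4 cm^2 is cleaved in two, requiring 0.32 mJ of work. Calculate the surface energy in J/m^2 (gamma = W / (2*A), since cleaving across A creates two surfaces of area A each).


Convert: A = 1.4 cm^2 = 0.00014 m^2, W = 0.32 mJ = 0.00032 J
Cleaving exposes two faces of area A, so total new surface = 2*A and gamma = W / (2*A)
gamma = 0.00032 / (2 * 0.00014)
gamma = 1.143 J/m^2

1.143


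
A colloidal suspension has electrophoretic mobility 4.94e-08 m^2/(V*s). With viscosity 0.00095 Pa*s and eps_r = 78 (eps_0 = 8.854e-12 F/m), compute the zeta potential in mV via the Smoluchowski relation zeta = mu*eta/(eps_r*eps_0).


Smoluchowski equation: zeta = mu * eta / (eps_r * eps_0)
zeta = 4.94e-08 * 0.00095 / (78 * 8.854e-12)
zeta = 0.067954 V = 67.95 mV

67.95


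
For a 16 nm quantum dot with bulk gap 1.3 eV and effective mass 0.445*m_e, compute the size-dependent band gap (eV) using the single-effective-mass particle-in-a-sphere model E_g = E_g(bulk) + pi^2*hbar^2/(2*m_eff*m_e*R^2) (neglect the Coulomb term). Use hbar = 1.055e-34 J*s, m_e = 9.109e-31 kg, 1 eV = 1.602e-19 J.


Radius R = 16/2 nm = 8e-09 m
Confinement energy dE = pi^2 * hbar^2 / (2 * m_eff * m_e * R^2)
dE = pi^2 * (1.055e-34)^2 / (2 * 0.445 * 9.109e-31 * (8e-09)^2) J, divided by 1.602e-19 J/eV
dE = 0.0132 eV
Total band gap = E_g(bulk) + dE = 1.3 + 0.0132 = 1.3132 eV

1.3132


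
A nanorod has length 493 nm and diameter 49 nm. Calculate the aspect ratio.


Aspect ratio AR = length / diameter
AR = 493 / 49
AR = 10.06

10.06


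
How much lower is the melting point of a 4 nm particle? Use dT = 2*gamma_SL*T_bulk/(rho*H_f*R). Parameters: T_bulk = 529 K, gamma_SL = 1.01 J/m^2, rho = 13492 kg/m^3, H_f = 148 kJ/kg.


Radius R = 4/2 = 2 nm = 2e-09 m
Convert H_f = 148 kJ/kg = 148000 J/kg
dT = 2 * gamma_SL * T_bulk / (rho * H_f * R)
dT = 2 * 1.01 * 529 / (13492 * 148000 * 2e-09)
dT = 267.6 K

267.6


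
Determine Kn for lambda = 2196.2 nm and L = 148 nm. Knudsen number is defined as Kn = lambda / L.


Knudsen number Kn = lambda / L
Kn = 2196.2 / 148
Kn = 14.8392

14.8392


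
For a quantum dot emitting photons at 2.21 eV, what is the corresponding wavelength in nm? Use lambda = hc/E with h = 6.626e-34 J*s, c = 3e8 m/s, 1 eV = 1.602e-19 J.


Convert energy: E = 2.21 eV = 2.21 * 1.602e-19 = 3.54042e-19 J
lambda = h*c / E = 6.626e-34 * 3e8 / 3.54042e-19
lambda = 5.61459e-07 m = 561.5 nm

561.5


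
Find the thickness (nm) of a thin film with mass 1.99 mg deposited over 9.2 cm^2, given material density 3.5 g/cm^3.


Convert: m = 1.99 mg = 1.9900e-06 kg, A = 9.2 cm^2 = 9.2000e-04 m^2, rho = 3.5 g/cm^3 = 3500 kg/m^3
t = m / (A * rho)
t = 1.9900e-06 / (9.2000e-04 * 3500)
t = 6.1801e-07 m = 618.0 nm

618.0


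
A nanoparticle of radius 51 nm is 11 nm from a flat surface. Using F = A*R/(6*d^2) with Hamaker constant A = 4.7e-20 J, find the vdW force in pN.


Convert to SI: R = 51 nm = 5.1e-08 m, d = 11 nm = 1.1e-08 m
F = A * R / (6 * d^2)
F = 4.7e-20 * 5.1e-08 / (6 * (1.1e-08)^2)
F = 3.30165e-12 N = 3.302 pN

3.302


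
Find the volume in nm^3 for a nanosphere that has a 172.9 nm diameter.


Radius r = 172.9/2 = 86.45 nm
Volume V = (4/3) * pi * r^3
V = (4/3) * pi * (86.45)^3
V = 2706347.76 nm^3

2706347.76


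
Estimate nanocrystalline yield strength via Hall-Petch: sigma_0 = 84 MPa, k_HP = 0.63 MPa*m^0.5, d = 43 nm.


d = 43 nm = 4.3e-08 m
sqrt(d) = 0.0002073644
Hall-Petch contribution = k / sqrt(d) = 0.63 / 0.0002073644 = 3038.1 MPa
sigma = sigma_0 + k/sqrt(d) = 84 + 3038.1 = 3122.1 MPa

3122.1


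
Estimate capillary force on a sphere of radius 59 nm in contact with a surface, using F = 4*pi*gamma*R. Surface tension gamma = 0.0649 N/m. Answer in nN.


Convert radius: R = 59 nm = 5.9e-08 m
F = 4 * pi * gamma * R
F = 4 * pi * 0.0649 * 5.9e-08
F = 4.81179e-08 N = 48.1179 nN

48.1179


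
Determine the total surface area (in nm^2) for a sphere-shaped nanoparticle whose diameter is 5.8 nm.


Radius r = 5.8/2 = 2.9 nm
Surface area SA = 4 * pi * r^2
SA = 4 * pi * (2.9)^2
SA = 105.68 nm^2

105.68


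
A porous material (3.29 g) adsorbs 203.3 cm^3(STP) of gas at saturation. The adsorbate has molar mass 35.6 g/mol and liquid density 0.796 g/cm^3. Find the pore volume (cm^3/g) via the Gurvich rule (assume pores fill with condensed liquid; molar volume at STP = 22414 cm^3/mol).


Moles adsorbed n = V_ads / 22414 = 203.3 / 22414 = 9.070224e-03 mol
Liquid volume V_liq = n * M / rho_liq = 9.070224e-03 * 35.6 / 0.796 = 0.40565 cm^3
Specific pore volume V_pore = V_liq / m_sample = 0.40565 / 3.29
V_pore = 0.1233 cm^3/g

0.1233


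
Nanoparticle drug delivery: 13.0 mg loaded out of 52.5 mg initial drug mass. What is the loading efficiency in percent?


Drug loading efficiency = (drug loaded / drug initial) * 100
DLE = 13.0 / 52.5 * 100
DLE = 0.2476 * 100
DLE = 24.76%

24.76


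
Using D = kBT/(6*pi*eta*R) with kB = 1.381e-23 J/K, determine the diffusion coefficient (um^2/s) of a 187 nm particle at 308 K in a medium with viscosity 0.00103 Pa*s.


Radius R = 187/2 = 93.5 nm = 9.35e-08 m
D = kB*T / (6*pi*eta*R)
D = 1.381e-23 * 308 / (6 * pi * 0.00103 * 9.35e-08)
D = 2.34312e-12 m^2/s = 2.343 um^2/s

2.343


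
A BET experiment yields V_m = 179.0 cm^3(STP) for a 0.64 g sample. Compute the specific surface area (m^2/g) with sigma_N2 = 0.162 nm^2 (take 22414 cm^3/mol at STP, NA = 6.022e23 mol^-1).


Number of moles in monolayer = V_m / 22414 = 179.0 / 22414 = 0.00798608
Number of molecules = moles * NA = 0.00798608 * 6.022e23
SA = molecules * sigma / mass
SA = (179.0 / 22414) * 6.022e23 * 0.162e-18 / 0.64
SA = 1217.3 m^2/g

1217.3


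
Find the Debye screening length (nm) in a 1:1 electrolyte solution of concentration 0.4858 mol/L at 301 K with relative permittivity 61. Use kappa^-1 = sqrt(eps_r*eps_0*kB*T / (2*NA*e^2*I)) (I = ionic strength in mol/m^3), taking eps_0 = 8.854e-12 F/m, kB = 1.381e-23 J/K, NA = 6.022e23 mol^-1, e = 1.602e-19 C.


Ionic strength I = 0.4858 * 1^2 * 1000 = 485.8 mol/m^3
kappa^-1 = sqrt(61 * 8.854e-12 * 1.381e-23 * 301 / (2 * 6.022e23 * (1.602e-19)^2 * 485.8))
kappa^-1 = 0.387 nm

0.387


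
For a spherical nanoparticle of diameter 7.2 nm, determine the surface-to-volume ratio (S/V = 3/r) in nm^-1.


Radius r = 7.2/2 = 3.6 nm
S/V = 3 / r = 3 / 3.6
S/V = 0.8333 nm^-1

0.8333


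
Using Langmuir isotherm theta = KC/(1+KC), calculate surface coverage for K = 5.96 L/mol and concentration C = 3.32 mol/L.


Langmuir isotherm: theta = K*C / (1 + K*C)
K*C = 5.96 * 3.32 = 19.7872
theta = 19.7872 / (1 + 19.7872) = 19.7872 / 20.7872
theta = 0.9519

0.9519


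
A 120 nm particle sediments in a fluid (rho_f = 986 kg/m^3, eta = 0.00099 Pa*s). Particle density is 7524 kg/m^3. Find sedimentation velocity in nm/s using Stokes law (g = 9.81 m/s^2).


Radius R = 120/2 nm = 6e-08 m
Density difference = 7524 - 986 = 6538 kg/m^3
v = 2 * R^2 * (rho_p - rho_f) * g / (9 * eta)
v = 2 * (6e-08)^2 * 6538 * 9.81 / (9 * 0.00099)
v = 5.18285e-08 m/s = 51.8285 nm/s

51.8285


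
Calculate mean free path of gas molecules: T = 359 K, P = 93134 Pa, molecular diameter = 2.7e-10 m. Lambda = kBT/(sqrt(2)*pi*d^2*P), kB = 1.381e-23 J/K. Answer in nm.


Mean free path: lambda = kB*T / (sqrt(2) * pi * d^2 * P)
lambda = 1.381e-23 * 359 / (sqrt(2) * pi * (2.7e-10)^2 * 93134)
lambda = 1.64357e-07 m
lambda = 164.36 nm

164.36


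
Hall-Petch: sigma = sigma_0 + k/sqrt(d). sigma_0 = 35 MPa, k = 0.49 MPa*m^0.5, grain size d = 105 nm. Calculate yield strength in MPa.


d = 105 nm = 1.05e-07 m
sqrt(d) = 0.000324037
Hall-Petch contribution = k / sqrt(d) = 0.49 / 0.000324037 = 1512.2 MPa
sigma = sigma_0 + k/sqrt(d) = 35 + 1512.2 = 1547.2 MPa

1547.2


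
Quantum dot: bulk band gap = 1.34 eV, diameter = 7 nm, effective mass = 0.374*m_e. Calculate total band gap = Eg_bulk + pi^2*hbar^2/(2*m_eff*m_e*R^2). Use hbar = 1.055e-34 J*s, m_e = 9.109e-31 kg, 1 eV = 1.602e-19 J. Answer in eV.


Radius R = 7/2 nm = 3.5e-09 m
Confinement energy dE = pi^2 * hbar^2 / (2 * m_eff * m_e * R^2)
dE = pi^2 * (1.055e-34)^2 / (2 * 0.374 * 9.109e-31 * (3.5e-09)^2) J, divided by 1.602e-19 J/eV
dE = 0.0822 eV
Total band gap = E_g(bulk) + dE = 1.34 + 0.0822 = 1.4222 eV

1.4222


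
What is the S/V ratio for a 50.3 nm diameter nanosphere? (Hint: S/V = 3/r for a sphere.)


Radius r = 50.3/2 = 25.15 nm
S/V = 3 / r = 3 / 25.15
S/V = 0.1193 nm^-1

0.1193


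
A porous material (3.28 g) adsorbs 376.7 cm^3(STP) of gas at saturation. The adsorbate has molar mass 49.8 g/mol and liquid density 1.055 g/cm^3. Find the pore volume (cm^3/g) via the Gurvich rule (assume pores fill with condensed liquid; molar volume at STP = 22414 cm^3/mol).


Moles adsorbed n = V_ads / 22414 = 376.7 / 22414 = 1.680646e-02 mol
Liquid volume V_liq = n * M / rho_liq = 1.680646e-02 * 49.8 / 1.055 = 0.79333 cm^3
Specific pore volume V_pore = V_liq / m_sample = 0.79333 / 3.28
V_pore = 0.2419 cm^3/g

0.2419


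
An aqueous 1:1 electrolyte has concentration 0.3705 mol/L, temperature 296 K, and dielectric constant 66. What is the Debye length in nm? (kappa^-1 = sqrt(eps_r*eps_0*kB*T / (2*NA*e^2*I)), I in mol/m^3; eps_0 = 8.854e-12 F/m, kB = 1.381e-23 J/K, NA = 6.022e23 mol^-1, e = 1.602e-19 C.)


Ionic strength I = 0.3705 * 1^2 * 1000 = 370.5 mol/m^3
kappa^-1 = sqrt(66 * 8.854e-12 * 1.381e-23 * 296 / (2 * 6.022e23 * (1.602e-19)^2 * 370.5))
kappa^-1 = 0.457 nm

0.457


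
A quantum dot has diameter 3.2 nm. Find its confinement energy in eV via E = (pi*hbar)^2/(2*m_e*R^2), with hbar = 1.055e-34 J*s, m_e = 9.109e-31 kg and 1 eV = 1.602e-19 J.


Radius R = 3.2/2 = 1.6 nm = 1.6e-09 m
E = (pi * 1.055e-34)^2 / (2 * 9.109e-31 * (1.6e-09)^2)
E(J) = 2.3554e-20
E = E(J) / 1.602e-19 = 0.147 eV

0.147


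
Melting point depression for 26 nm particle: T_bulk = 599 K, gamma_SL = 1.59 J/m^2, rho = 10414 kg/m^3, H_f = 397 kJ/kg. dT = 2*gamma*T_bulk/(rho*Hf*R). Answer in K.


Radius R = 26/2 = 13 nm = 1.3e-08 m
Convert H_f = 397 kJ/kg = 397000 J/kg
dT = 2 * gamma_SL * T_bulk / (rho * H_f * R)
dT = 2 * 1.59 * 599 / (10414 * 397000 * 1.3e-08)
dT = 35.4 K

35.4


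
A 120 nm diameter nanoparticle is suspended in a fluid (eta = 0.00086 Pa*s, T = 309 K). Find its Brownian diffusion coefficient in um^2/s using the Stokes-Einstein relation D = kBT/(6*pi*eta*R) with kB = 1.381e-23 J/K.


Radius R = 120/2 = 60 nm = 6e-08 m
D = kB*T / (6*pi*eta*R)
D = 1.381e-23 * 309 / (6 * pi * 0.00086 * 6e-08)
D = 4.38734e-12 m^2/s = 4.387 um^2/s

4.387


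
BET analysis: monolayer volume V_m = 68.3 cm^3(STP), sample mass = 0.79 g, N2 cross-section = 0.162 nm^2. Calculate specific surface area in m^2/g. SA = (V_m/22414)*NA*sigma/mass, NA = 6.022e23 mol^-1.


Number of moles in monolayer = V_m / 22414 = 68.3 / 22414 = 0.0030472
Number of molecules = moles * NA = 0.0030472 * 6.022e23
SA = molecules * sigma / mass
SA = (68.3 / 22414) * 6.022e23 * 0.162e-18 / 0.79
SA = 376.3 m^2/g

376.3


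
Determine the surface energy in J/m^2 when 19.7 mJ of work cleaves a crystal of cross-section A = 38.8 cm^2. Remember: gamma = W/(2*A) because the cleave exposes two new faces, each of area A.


Convert: A = 38.8 cm^2 = 0.00388 m^2, W = 19.7 mJ = 0.0197 J
Cleaving exposes two faces of area A, so total new surface = 2*A and gamma = W / (2*A)
gamma = 0.0197 / (2 * 0.00388)
gamma = 2.539 J/m^2

2.539


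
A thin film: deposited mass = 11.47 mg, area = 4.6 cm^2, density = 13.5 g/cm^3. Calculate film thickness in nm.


Convert: m = 11.47 mg = 1.1470e-05 kg, A = 4.6 cm^2 = 4.6000e-04 m^2, rho = 13.5 g/cm^3 = 13500 kg/m^3
t = m / (A * rho)
t = 1.1470e-05 / (4.6000e-04 * 13500)
t = 1.8470e-06 m = 1847.0 nm

1847.0


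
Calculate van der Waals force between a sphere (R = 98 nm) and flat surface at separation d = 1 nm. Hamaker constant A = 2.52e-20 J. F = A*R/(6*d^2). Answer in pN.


Convert to SI: R = 98 nm = 9.8e-08 m, d = 1 nm = 1e-09 m
F = A * R / (6 * d^2)
F = 2.52e-20 * 9.8e-08 / (6 * (1e-09)^2)
F = 4.116e-10 N = 411.6 pN

411.6


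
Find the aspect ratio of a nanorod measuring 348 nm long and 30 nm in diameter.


Aspect ratio AR = length / diameter
AR = 348 / 30
AR = 11.6

11.6


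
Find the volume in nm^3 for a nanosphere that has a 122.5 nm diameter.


Radius r = 122.5/2 = 61.25 nm
Volume V = (4/3) * pi * r^3
V = (4/3) * pi * (61.25)^3
V = 962513.63 nm^3

962513.63


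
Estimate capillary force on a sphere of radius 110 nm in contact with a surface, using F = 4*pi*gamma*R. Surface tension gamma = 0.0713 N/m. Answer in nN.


Convert radius: R = 110 nm = 1.1e-07 m
F = 4 * pi * gamma * R
F = 4 * pi * 0.0713 * 1.1e-07
F = 9.8558e-08 N = 98.558 nN

98.558


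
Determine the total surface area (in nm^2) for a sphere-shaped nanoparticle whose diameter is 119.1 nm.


Radius r = 119.1/2 = 59.55 nm
Surface area SA = 4 * pi * r^2
SA = 4 * pi * (59.55)^2
SA = 44562.89 nm^2

44562.89


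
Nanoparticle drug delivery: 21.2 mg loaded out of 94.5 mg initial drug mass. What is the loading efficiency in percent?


Drug loading efficiency = (drug loaded / drug initial) * 100
DLE = 21.2 / 94.5 * 100
DLE = 0.2243 * 100
DLE = 22.43%

22.43


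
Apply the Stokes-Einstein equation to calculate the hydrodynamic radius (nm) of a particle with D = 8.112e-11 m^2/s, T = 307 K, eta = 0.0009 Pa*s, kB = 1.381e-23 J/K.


Stokes-Einstein: R = kB*T / (6*pi*eta*D)
R = 1.381e-23 * 307 / (6 * pi * 0.0009 * 8.112e-11)
R = 3.08078e-09 m = 3.08 nm

3.08


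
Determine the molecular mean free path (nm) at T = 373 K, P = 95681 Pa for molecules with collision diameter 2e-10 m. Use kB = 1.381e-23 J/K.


Mean free path: lambda = kB*T / (sqrt(2) * pi * d^2 * P)
lambda = 1.381e-23 * 373 / (sqrt(2) * pi * (2e-10)^2 * 95681)
lambda = 3.02937e-07 m
lambda = 302.94 nm

302.94


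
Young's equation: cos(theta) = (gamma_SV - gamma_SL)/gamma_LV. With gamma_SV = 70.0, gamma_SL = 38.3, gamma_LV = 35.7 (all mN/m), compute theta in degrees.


cos(theta) = (gamma_SV - gamma_SL) / gamma_LV
cos(theta) = (70.0 - 38.3) / 35.7
cos(theta) = 0.887955
theta = arccos(0.887955) = 27.38 degrees

27.38


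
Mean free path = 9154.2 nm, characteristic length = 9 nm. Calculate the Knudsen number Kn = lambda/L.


Knudsen number Kn = lambda / L
Kn = 9154.2 / 9
Kn = 1017.1333

1017.1333


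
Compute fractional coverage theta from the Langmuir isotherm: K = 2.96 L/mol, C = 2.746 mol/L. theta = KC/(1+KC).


Langmuir isotherm: theta = K*C / (1 + K*C)
K*C = 2.96 * 2.746 = 8.12816
theta = 8.12816 / (1 + 8.12816) = 8.12816 / 9.12816
theta = 0.8904

0.8904


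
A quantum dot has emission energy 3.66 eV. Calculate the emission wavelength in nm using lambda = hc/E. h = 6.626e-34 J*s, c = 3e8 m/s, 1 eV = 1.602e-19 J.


Convert energy: E = 3.66 eV = 3.66 * 1.602e-19 = 5.86332e-19 J
lambda = h*c / E = 6.626e-34 * 3e8 / 5.86332e-19
lambda = 3.39023e-07 m = 339.0 nm

339.0


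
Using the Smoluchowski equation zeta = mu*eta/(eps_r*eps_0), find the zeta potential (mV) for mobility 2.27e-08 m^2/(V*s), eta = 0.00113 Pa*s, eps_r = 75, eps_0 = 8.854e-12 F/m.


Smoluchowski equation: zeta = mu * eta / (eps_r * eps_0)
zeta = 2.27e-08 * 0.00113 / (75 * 8.854e-12)
zeta = 0.038628 V = 38.63 mV

38.63


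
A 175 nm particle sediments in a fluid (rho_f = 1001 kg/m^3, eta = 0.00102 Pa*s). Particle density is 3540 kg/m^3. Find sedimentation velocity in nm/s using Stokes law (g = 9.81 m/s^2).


Radius R = 175/2 nm = 8.75e-08 m
Density difference = 3540 - 1001 = 2539 kg/m^3
v = 2 * R^2 * (rho_p - rho_f) * g / (9 * eta)
v = 2 * (8.75e-08)^2 * 2539 * 9.81 / (9 * 0.00102)
v = 4.15466e-08 m/s = 41.5466 nm/s

41.5466


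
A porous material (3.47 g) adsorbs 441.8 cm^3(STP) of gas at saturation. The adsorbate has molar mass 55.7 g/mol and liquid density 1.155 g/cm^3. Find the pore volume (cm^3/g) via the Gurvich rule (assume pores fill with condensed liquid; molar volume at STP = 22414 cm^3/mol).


Moles adsorbed n = V_ads / 22414 = 441.8 / 22414 = 1.971089e-02 mol
Liquid volume V_liq = n * M / rho_liq = 1.971089e-02 * 55.7 / 1.155 = 0.95056 cm^3
Specific pore volume V_pore = V_liq / m_sample = 0.95056 / 3.47
V_pore = 0.2739 cm^3/g

0.2739


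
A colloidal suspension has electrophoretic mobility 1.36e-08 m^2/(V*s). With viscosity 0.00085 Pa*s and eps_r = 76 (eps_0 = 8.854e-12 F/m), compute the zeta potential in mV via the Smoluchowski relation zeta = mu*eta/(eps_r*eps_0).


Smoluchowski equation: zeta = mu * eta / (eps_r * eps_0)
zeta = 1.36e-08 * 0.00085 / (76 * 8.854e-12)
zeta = 0.017179 V = 17.18 mV

17.18


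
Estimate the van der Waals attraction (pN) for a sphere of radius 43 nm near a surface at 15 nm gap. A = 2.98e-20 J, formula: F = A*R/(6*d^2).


Convert to SI: R = 43 nm = 4.3e-08 m, d = 15 nm = 1.5e-08 m
F = A * R / (6 * d^2)
F = 2.98e-20 * 4.3e-08 / (6 * (1.5e-08)^2)
F = 9.49185e-13 N = 0.949 pN

0.949


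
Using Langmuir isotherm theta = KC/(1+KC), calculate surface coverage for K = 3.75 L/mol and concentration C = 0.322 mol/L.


Langmuir isotherm: theta = K*C / (1 + K*C)
K*C = 3.75 * 0.322 = 1.2075
theta = 1.2075 / (1 + 1.2075) = 1.2075 / 2.2075
theta = 0.547

0.547


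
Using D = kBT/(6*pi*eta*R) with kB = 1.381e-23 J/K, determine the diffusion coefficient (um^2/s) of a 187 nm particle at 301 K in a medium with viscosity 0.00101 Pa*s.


Radius R = 187/2 = 93.5 nm = 9.35e-08 m
D = kB*T / (6*pi*eta*R)
D = 1.381e-23 * 301 / (6 * pi * 0.00101 * 9.35e-08)
D = 2.33521e-12 m^2/s = 2.335 um^2/s

2.335


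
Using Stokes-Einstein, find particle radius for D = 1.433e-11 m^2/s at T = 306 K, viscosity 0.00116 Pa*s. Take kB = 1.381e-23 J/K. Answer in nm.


Stokes-Einstein: R = kB*T / (6*pi*eta*D)
R = 1.381e-23 * 306 / (6 * pi * 0.00116 * 1.433e-11)
R = 1.34868e-08 m = 13.49 nm

13.49


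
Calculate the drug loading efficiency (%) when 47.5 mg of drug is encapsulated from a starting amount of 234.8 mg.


Drug loading efficiency = (drug loaded / drug initial) * 100
DLE = 47.5 / 234.8 * 100
DLE = 0.2023 * 100
DLE = 20.23%

20.23


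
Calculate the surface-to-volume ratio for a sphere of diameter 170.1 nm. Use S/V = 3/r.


Radius r = 170.1/2 = 85.05 nm
S/V = 3 / r = 3 / 85.05
S/V = 0.0353 nm^-1

0.0353


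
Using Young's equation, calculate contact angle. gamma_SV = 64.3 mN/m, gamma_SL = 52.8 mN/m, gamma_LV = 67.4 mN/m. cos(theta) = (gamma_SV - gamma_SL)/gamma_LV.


cos(theta) = (gamma_SV - gamma_SL) / gamma_LV
cos(theta) = (64.3 - 52.8) / 67.4
cos(theta) = 0.170623
theta = arccos(0.170623) = 80.18 degrees

80.18


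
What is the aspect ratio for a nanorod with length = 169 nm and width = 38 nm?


Aspect ratio AR = length / diameter
AR = 169 / 38
AR = 4.45

4.45


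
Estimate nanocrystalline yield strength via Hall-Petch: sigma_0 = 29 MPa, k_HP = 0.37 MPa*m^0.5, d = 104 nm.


d = 104 nm = 1.04e-07 m
sqrt(d) = 0.0003224903
Hall-Petch contribution = k / sqrt(d) = 0.37 / 0.0003224903 = 1147.3 MPa
sigma = sigma_0 + k/sqrt(d) = 29 + 1147.3 = 1176.3 MPa

1176.3


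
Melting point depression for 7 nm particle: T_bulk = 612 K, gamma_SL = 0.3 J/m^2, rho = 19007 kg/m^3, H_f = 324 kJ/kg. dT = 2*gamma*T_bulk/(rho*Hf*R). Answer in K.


Radius R = 7/2 = 3.5 nm = 3.5e-09 m
Convert H_f = 324 kJ/kg = 324000 J/kg
dT = 2 * gamma_SL * T_bulk / (rho * H_f * R)
dT = 2 * 0.3 * 612 / (19007 * 324000 * 3.5e-09)
dT = 17.0 K

17.0


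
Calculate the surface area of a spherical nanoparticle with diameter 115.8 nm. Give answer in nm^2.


Radius r = 115.8/2 = 57.9 nm
Surface area SA = 4 * pi * r^2
SA = 4 * pi * (57.9)^2
SA = 42127.63 nm^2

42127.63


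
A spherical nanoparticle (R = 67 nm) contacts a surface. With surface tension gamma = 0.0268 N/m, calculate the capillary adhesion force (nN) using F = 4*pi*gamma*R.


Convert radius: R = 67 nm = 6.7e-08 m
F = 4 * pi * gamma * R
F = 4 * pi * 0.0268 * 6.7e-08
F = 2.25642e-08 N = 22.5642 nN

22.5642


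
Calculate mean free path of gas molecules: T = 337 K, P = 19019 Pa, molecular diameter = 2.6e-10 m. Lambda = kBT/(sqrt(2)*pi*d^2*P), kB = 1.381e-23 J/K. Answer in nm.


Mean free path: lambda = kB*T / (sqrt(2) * pi * d^2 * P)
lambda = 1.381e-23 * 337 / (sqrt(2) * pi * (2.6e-10)^2 * 19019)
lambda = 8.1475e-07 m
lambda = 814.75 nm

814.75


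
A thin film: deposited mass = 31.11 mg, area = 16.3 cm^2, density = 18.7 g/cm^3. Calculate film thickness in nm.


Convert: m = 31.11 mg = 3.1110e-05 kg, A = 16.3 cm^2 = 1.6300e-03 m^2, rho = 18.7 g/cm^3 = 18700 kg/m^3
t = m / (A * rho)
t = 3.1110e-05 / (1.6300e-03 * 18700)
t = 1.0206e-06 m = 1020.6 nm

1020.6


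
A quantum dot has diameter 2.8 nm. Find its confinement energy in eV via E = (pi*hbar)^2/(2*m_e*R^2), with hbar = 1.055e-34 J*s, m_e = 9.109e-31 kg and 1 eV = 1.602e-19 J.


Radius R = 2.8/2 = 1.4 nm = 1.4e-09 m
E = (pi * 1.055e-34)^2 / (2 * 9.109e-31 * (1.4e-09)^2)
E(J) = 3.07644e-20
E = E(J) / 1.602e-19 = 0.192 eV

0.192


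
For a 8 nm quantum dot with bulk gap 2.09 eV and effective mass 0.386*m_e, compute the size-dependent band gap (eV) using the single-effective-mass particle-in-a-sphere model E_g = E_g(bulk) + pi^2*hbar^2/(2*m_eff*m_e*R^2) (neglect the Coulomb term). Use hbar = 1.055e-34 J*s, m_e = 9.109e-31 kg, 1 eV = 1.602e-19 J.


Radius R = 8/2 nm = 4e-09 m
Confinement energy dE = pi^2 * hbar^2 / (2 * m_eff * m_e * R^2)
dE = pi^2 * (1.055e-34)^2 / (2 * 0.386 * 9.109e-31 * (4e-09)^2) J, divided by 1.602e-19 J/eV
dE = 0.0609 eV
Total band gap = E_g(bulk) + dE = 2.09 + 0.0609 = 2.1509 eV

2.1509


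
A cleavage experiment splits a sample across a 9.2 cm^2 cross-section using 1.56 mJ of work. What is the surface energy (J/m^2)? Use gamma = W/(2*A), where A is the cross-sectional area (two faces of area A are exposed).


Convert: A = 9.2 cm^2 = 0.00092 m^2, W = 1.56 mJ = 0.00156 J
Cleaving exposes two faces of area A, so total new surface = 2*A and gamma = W / (2*A)
gamma = 0.00156 / (2 * 0.00092)
gamma = 0.848 J/m^2

0.848


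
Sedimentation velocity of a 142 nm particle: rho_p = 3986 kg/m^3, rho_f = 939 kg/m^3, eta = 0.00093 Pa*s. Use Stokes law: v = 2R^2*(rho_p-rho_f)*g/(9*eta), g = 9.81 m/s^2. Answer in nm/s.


Radius R = 142/2 nm = 7.1e-08 m
Density difference = 3986 - 939 = 3047 kg/m^3
v = 2 * R^2 * (rho_p - rho_f) * g / (9 * eta)
v = 2 * (7.1e-08)^2 * 3047 * 9.81 / (9 * 0.00093)
v = 3.6005e-08 m/s = 36.005 nm/s

36.005


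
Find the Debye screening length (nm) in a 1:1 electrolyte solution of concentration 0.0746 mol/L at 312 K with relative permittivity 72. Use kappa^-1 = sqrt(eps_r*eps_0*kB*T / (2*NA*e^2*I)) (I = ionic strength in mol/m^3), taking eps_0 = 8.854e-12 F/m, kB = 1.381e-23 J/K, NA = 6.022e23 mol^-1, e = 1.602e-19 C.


Ionic strength I = 0.0746 * 1^2 * 1000 = 74.6 mol/m^3
kappa^-1 = sqrt(72 * 8.854e-12 * 1.381e-23 * 312 / (2 * 6.022e23 * (1.602e-19)^2 * 74.6))
kappa^-1 = 1.091 nm

1.091


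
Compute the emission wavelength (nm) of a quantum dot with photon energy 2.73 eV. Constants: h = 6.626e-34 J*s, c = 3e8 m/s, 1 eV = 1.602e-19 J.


Convert energy: E = 2.73 eV = 2.73 * 1.602e-19 = 4.37346e-19 J
lambda = h*c / E = 6.626e-34 * 3e8 / 4.37346e-19
lambda = 4.54514e-07 m = 454.5 nm

454.5


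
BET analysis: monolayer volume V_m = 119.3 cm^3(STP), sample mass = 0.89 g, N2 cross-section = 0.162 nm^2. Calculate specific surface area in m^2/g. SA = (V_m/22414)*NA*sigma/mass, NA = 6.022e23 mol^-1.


Number of moles in monolayer = V_m / 22414 = 119.3 / 22414 = 0.00532257
Number of molecules = moles * NA = 0.00532257 * 6.022e23
SA = molecules * sigma / mass
SA = (119.3 / 22414) * 6.022e23 * 0.162e-18 / 0.89
SA = 583.4 m^2/g

583.4


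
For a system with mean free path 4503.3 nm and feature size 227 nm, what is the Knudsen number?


Knudsen number Kn = lambda / L
Kn = 4503.3 / 227
Kn = 19.8383

19.8383


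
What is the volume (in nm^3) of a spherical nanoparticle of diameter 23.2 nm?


Radius r = 23.2/2 = 11.6 nm
Volume V = (4/3) * pi * r^3
V = (4/3) * pi * (11.6)^3
V = 6538.27 nm^3

6538.27


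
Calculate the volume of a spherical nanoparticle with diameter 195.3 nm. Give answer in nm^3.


Radius r = 195.3/2 = 97.65 nm
Volume V = (4/3) * pi * r^3
V = (4/3) * pi * (97.65)^3
V = 3900365.91 nm^3

3900365.91


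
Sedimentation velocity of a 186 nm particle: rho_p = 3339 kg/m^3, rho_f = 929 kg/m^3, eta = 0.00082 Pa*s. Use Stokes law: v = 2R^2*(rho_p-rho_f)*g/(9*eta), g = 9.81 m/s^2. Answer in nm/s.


Radius R = 186/2 nm = 9.3e-08 m
Density difference = 3339 - 929 = 2410 kg/m^3
v = 2 * R^2 * (rho_p - rho_f) * g / (9 * eta)
v = 2 * (9.3e-08)^2 * 2410 * 9.81 / (9 * 0.00082)
v = 5.54148e-08 m/s = 55.4148 nm/s

55.4148


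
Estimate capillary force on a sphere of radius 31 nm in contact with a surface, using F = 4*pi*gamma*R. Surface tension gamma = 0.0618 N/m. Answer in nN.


Convert radius: R = 31 nm = 3.1e-08 m
F = 4 * pi * gamma * R
F = 4 * pi * 0.0618 * 3.1e-08
F = 2.40747e-08 N = 24.0747 nN

24.0747


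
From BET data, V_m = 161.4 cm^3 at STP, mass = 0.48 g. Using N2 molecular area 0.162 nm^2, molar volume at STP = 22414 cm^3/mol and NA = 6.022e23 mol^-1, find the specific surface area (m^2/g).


Number of moles in monolayer = V_m / 22414 = 161.4 / 22414 = 0.00720086
Number of molecules = moles * NA = 0.00720086 * 6.022e23
SA = molecules * sigma / mass
SA = (161.4 / 22414) * 6.022e23 * 0.162e-18 / 0.48
SA = 1463.5 m^2/g

1463.5


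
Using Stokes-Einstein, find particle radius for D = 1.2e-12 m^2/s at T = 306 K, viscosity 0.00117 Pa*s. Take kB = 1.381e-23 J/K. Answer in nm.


Stokes-Einstein: R = kB*T / (6*pi*eta*D)
R = 1.381e-23 * 306 / (6 * pi * 0.00117 * 1.2e-12)
R = 1.59679e-07 m = 159.68 nm

159.68


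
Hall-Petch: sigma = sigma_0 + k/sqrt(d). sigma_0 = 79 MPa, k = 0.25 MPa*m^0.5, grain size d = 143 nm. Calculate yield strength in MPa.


d = 143 nm = 1.43e-07 m
sqrt(d) = 0.0003781534
Hall-Petch contribution = k / sqrt(d) = 0.25 / 0.0003781534 = 661.1 MPa
sigma = sigma_0 + k/sqrt(d) = 79 + 661.1 = 740.1 MPa

740.1


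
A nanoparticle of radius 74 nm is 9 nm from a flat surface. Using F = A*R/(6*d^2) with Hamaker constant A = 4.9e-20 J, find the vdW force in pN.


Convert to SI: R = 74 nm = 7.4e-08 m, d = 9 nm = 9e-09 m
F = A * R / (6 * d^2)
F = 4.9e-20 * 7.4e-08 / (6 * (9e-09)^2)
F = 7.46091e-12 N = 7.461 pN

7.461


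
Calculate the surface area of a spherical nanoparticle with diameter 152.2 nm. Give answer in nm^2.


Radius r = 152.2/2 = 76.1 nm
Surface area SA = 4 * pi * r^2
SA = 4 * pi * (76.1)^2
SA = 72774.49 nm^2

72774.49


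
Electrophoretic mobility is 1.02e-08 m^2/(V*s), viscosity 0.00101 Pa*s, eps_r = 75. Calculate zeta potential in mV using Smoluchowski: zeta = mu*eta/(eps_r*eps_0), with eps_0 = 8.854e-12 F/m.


Smoluchowski equation: zeta = mu * eta / (eps_r * eps_0)
zeta = 1.02e-08 * 0.00101 / (75 * 8.854e-12)
zeta = 0.015514 V = 15.51 mV

15.51


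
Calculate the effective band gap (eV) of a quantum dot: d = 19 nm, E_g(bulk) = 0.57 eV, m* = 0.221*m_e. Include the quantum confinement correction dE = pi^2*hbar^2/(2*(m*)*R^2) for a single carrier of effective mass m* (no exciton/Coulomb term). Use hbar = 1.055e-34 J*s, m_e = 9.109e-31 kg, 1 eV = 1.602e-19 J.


Radius R = 19/2 nm = 9.5e-09 m
Confinement energy dE = pi^2 * hbar^2 / (2 * m_eff * m_e * R^2)
dE = pi^2 * (1.055e-34)^2 / (2 * 0.221 * 9.109e-31 * (9.5e-09)^2) J, divided by 1.602e-19 J/eV
dE = 0.0189 eV
Total band gap = E_g(bulk) + dE = 0.57 + 0.0189 = 0.5889 eV

0.5889


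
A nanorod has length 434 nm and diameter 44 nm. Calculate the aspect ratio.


Aspect ratio AR = length / diameter
AR = 434 / 44
AR = 9.86

9.86


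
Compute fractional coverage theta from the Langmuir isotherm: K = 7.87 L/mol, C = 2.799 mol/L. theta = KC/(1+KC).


Langmuir isotherm: theta = K*C / (1 + K*C)
K*C = 7.87 * 2.799 = 22.02813
theta = 22.02813 / (1 + 22.02813) = 22.02813 / 23.02813
theta = 0.9566

0.9566


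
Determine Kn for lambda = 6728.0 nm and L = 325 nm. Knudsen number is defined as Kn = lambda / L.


Knudsen number Kn = lambda / L
Kn = 6728.0 / 325
Kn = 20.7015

20.7015


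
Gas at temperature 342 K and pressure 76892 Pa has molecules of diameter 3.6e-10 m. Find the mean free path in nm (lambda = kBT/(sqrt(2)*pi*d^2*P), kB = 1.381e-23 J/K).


Mean free path: lambda = kB*T / (sqrt(2) * pi * d^2 * P)
lambda = 1.381e-23 * 342 / (sqrt(2) * pi * (3.6e-10)^2 * 76892)
lambda = 1.06676e-07 m
lambda = 106.68 nm

106.68


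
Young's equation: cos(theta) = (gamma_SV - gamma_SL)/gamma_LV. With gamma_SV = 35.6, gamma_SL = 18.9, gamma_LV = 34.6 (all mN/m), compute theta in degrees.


cos(theta) = (gamma_SV - gamma_SL) / gamma_LV
cos(theta) = (35.6 - 18.9) / 34.6
cos(theta) = 0.482659
theta = arccos(0.482659) = 61.14 degrees

61.14


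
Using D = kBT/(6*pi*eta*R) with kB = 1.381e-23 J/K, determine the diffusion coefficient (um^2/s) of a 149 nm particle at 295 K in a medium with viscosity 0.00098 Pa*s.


Radius R = 149/2 = 74.5 nm = 7.45e-08 m
D = kB*T / (6*pi*eta*R)
D = 1.381e-23 * 295 / (6 * pi * 0.00098 * 7.45e-08)
D = 2.96028e-12 m^2/s = 2.96 um^2/s

2.96


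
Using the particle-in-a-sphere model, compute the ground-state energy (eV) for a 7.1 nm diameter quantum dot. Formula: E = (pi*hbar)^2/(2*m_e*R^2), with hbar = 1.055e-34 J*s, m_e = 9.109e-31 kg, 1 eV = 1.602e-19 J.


Radius R = 7.1/2 = 3.55 nm = 3.55e-09 m
E = (pi * 1.055e-34)^2 / (2 * 9.109e-31 * (3.55e-09)^2)
E(J) = 4.78462e-21
E = E(J) / 1.602e-19 = 0.0299 eV

0.0299


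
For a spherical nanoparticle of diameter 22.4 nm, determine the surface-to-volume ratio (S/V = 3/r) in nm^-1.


Radius r = 22.4/2 = 11.2 nm
S/V = 3 / r = 3 / 11.2
S/V = 0.2679 nm^-1

0.2679


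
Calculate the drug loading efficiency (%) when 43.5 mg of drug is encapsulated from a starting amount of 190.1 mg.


Drug loading efficiency = (drug loaded / drug initial) * 100
DLE = 43.5 / 190.1 * 100
DLE = 0.2288 * 100
DLE = 22.88%

22.88


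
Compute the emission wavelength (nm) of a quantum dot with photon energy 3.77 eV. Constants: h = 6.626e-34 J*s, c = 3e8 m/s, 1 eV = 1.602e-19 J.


Convert energy: E = 3.77 eV = 3.77 * 1.602e-19 = 6.03954e-19 J
lambda = h*c / E = 6.626e-34 * 3e8 / 6.03954e-19
lambda = 3.29131e-07 m = 329.1 nm

329.1


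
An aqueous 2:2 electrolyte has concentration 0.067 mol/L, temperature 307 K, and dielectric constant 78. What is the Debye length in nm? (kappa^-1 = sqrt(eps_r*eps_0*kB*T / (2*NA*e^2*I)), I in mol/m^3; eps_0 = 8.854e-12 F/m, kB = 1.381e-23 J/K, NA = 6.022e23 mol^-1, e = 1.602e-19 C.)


Ionic strength I = 0.067 * 2^2 * 1000 = 268 mol/m^3
kappa^-1 = sqrt(78 * 8.854e-12 * 1.381e-23 * 307 / (2 * 6.022e23 * (1.602e-19)^2 * 268))
kappa^-1 = 0.595 nm

0.595


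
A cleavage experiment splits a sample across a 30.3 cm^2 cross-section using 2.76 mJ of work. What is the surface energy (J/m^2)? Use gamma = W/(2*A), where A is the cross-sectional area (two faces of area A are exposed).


Convert: A = 30.3 cm^2 = 0.00303 m^2, W = 2.76 mJ = 0.00276 J
Cleaving exposes two faces of area A, so total new surface = 2*A and gamma = W / (2*A)
gamma = 0.00276 / (2 * 0.00303)
gamma = 0.455 J/m^2

0.455


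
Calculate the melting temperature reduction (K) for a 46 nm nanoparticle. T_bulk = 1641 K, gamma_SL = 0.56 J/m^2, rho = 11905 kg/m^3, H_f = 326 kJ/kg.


Radius R = 46/2 = 23 nm = 2.3e-08 m
Convert H_f = 326 kJ/kg = 326000 J/kg
dT = 2 * gamma_SL * T_bulk / (rho * H_f * R)
dT = 2 * 0.56 * 1641 / (11905 * 326000 * 2.3e-08)
dT = 20.6 K

20.6


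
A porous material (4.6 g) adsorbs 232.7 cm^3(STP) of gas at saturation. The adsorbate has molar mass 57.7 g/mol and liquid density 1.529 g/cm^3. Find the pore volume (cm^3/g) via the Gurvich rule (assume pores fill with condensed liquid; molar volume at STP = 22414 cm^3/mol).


Moles adsorbed n = V_ads / 22414 = 232.7 / 22414 = 1.038190e-02 mol
Liquid volume V_liq = n * M / rho_liq = 1.038190e-02 * 57.7 / 1.529 = 0.39178 cm^3
Specific pore volume V_pore = V_liq / m_sample = 0.39178 / 4.6
V_pore = 0.0852 cm^3/g

0.0852


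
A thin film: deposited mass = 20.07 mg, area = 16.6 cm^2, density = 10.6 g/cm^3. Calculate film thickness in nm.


Convert: m = 20.07 mg = 2.0070e-05 kg, A = 16.6 cm^2 = 1.6600e-03 m^2, rho = 10.6 g/cm^3 = 10600 kg/m^3
t = m / (A * rho)
t = 2.0070e-05 / (1.6600e-03 * 10600)
t = 1.1406e-06 m = 1140.6 nm

1140.6


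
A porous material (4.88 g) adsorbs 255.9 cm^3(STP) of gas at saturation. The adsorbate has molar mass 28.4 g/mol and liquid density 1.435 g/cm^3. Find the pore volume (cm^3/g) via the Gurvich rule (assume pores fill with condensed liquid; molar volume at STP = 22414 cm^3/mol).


Moles adsorbed n = V_ads / 22414 = 255.9 / 22414 = 1.141697e-02 mol
Liquid volume V_liq = n * M / rho_liq = 1.141697e-02 * 28.4 / 1.435 = 0.22595 cm^3
Specific pore volume V_pore = V_liq / m_sample = 0.22595 / 4.88
V_pore = 0.0463 cm^3/g

0.0463


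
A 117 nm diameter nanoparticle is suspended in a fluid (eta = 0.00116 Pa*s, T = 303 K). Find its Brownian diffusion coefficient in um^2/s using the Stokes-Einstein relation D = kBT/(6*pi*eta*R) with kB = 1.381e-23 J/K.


Radius R = 117/2 = 58.5 nm = 5.85e-08 m
D = kB*T / (6*pi*eta*R)
D = 1.381e-23 * 303 / (6 * pi * 0.00116 * 5.85e-08)
D = 3.27131e-12 m^2/s = 3.271 um^2/s

3.271


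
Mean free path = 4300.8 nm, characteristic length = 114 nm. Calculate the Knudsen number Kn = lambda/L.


Knudsen number Kn = lambda / L
Kn = 4300.8 / 114
Kn = 37.7263

37.7263


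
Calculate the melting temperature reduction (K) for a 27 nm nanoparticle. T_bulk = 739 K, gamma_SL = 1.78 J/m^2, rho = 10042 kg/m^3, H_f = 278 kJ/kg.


Radius R = 27/2 = 13.5 nm = 1.35e-08 m
Convert H_f = 278 kJ/kg = 278000 J/kg
dT = 2 * gamma_SL * T_bulk / (rho * H_f * R)
dT = 2 * 1.78 * 739 / (10042 * 278000 * 1.35e-08)
dT = 69.8 K

69.8


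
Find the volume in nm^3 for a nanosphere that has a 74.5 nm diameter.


Radius r = 74.5/2 = 37.25 nm
Volume V = (4/3) * pi * r^3
V = (4/3) * pi * (37.25)^3
V = 216504.76 nm^3

216504.76


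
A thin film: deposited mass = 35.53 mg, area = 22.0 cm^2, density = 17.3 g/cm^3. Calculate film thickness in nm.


Convert: m = 35.53 mg = 3.5530e-05 kg, A = 22.0 cm^2 = 2.2000e-03 m^2, rho = 17.3 g/cm^3 = 17300 kg/m^3
t = m / (A * rho)
t = 3.5530e-05 / (2.2000e-03 * 17300)
t = 9.3353e-07 m = 933.5 nm

933.5
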